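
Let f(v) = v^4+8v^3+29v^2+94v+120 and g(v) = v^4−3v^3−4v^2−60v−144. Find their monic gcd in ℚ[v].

v^3+3v^2+14v+24

By polynomial division,
  v^4+8v^3+29v^2+94v+120 = (v^4−3v^3−4v^2−60v−144) + (11v^3+33v^2+154v+264)
  v^4−3v^3−4v^2−60v−144 = ((1/11)v−6/11)(11v^3+33v^2+154v+264) + (0)
Last nonzero remainder: 11v^3+33v^2+154v+264. Dividing through by 11 gives the monic gcd v^3+3v^2+14v+24.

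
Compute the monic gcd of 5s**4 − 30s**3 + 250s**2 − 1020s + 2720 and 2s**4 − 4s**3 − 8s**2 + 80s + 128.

s**2 − 6s + 16

Apply the Euclidean algorithm:
  5s**4 − 30s**3 + 250s**2 − 1020s + 2720 = (5/2)(2s**4 − 4s**3 − 8s**2 + 80s + 128) + (−20s**3 + 270s**2 − 1220s + 2400)
  2s**4 − 4s**3 − 8s**2 + 80s + 128 = (−(1/10)s − 23/20)(−20s**3 + 270s**2 − 1220s + 2400) + ((361/2)s**2 − 1083s + 2888)
  −20s**3 + 270s**2 − 1220s + 2400 = (−(40/361)s + 300/361)((361/2)s**2 − 1083s + 2888) + (0)
Last nonzero remainder: (361/2)s**2 − 1083s + 2888. Dividing through by 361/2 gives the monic gcd s**2 − 6s + 16.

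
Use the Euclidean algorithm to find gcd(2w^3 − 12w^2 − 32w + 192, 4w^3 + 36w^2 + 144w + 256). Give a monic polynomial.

Euclidean algorithm in ℚ[w]:
  2w^3 − 12w^2 − 32w + 192 = (1/2)(4w^3 + 36w^2 + 144w + 256) + (−30w^2 − 104w + 64)
  4w^3 + 36w^2 + 144w + 256 = (−(2/15)w − 166/225)(−30w^2 − 104w + 64) + ((17056/225)w + 68224/225)
  −30w^2 − 104w + 64 = (−(3375/8528)w + 225/1066)((17056/225)w + 68224/225) + (0)
Last nonzero remainder: (17056/225)w + 68224/225. Dividing through by 17056/225 gives the monic gcd w + 4.

w + 4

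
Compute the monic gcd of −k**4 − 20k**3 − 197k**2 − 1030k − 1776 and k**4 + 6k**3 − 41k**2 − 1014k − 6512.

Apply the Euclidean algorithm:
  −k**4 − 20k**3 − 197k**2 − 1030k − 1776 = (−1)(k**4 + 6k**3 − 41k**2 − 1014k − 6512) + (−14k**3 − 238k**2 − 2044k − 8288)
  k**4 + 6k**3 − 41k**2 − 1014k − 6512 = (−(1/14)k + 11/14)(−14k**3 − 238k**2 − 2044k − 8288) + (0)
Last nonzero remainder: −14k**3 − 238k**2 − 2044k − 8288. Dividing through by −14 gives the monic gcd k**3 + 17k**2 + 146k + 592.

k**3 + 17k**2 + 146k + 592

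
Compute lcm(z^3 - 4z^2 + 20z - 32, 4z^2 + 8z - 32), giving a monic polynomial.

z^4 + 4z^2 + 48z - 128

Apply the Euclidean algorithm:
  z^3 - 4z^2 + 20z - 32 = ((1/4)z - 3/2)(4z^2 + 8z - 32) + (40z - 80)
  4z^2 + 8z - 32 = ((1/10)z + 2/5)(40z - 80) + (0)
Last nonzero remainder: 40z - 80. Dividing through by 40 gives the monic gcd z - 2.
Then lcm(f, g) = f·g / gcd(f, g); expanding and making the result monic gives the answer.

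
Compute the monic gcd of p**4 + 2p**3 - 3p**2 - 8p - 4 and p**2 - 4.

p**2 - 4

Euclidean algorithm in ℚ[p]:
  p**4 + 2p**3 - 3p**2 - 8p - 4 = (p**2 + 2p + 1)(p**2 - 4) + (0)
The last nonzero remainder p**2 - 4 is already monic.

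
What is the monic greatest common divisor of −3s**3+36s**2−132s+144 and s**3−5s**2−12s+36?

s**2−8s+12

Apply the Euclidean algorithm:
  −3s**3+36s**2−132s+144 = (−3)(s**3−5s**2−12s+36) + (21s**2−168s+252)
  s**3−5s**2−12s+36 = ((1/21)s+1/7)(21s**2−168s+252) + (0)
Last nonzero remainder: 21s**2−168s+252. Dividing through by 21 gives the monic gcd s**2−8s+12.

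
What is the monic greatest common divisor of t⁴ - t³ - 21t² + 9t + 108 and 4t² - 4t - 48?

Euclidean algorithm in ℚ[t]:
  t⁴ - t³ - 21t² + 9t + 108 = ((1/4)t² - 9/4)(4t² - 4t - 48) + (0)
Last nonzero remainder: 4t² - 4t - 48. Dividing through by 4 gives the monic gcd t² - t - 12.

t² - t - 12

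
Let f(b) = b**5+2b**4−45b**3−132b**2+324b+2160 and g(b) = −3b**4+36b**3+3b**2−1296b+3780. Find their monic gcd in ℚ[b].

Euclidean algorithm in ℚ[b]:
  b**5+2b**4−45b**3−132b**2+324b+2160 = (−(1/3)b−14/3)(−3b**4+36b**3+3b**2−1296b+3780) + (124b**3−550b**2−4464b+19800)
  −3b**4+36b**3+3b**2−1296b+3780 = (−(3/124)b+1407/7688)(124b**3−550b**2−4464b+19800) + (−(16695/3844)b**2+150255/961)
  124b**3−550b**2−4464b+19800 = (−(476656/16695)b+422840/3339)(−(16695/3844)b**2+150255/961) + (0)
Last nonzero remainder: −(16695/3844)b**2+150255/961. Dividing through by −16695/3844 gives the monic gcd b**2−36.

b**2−36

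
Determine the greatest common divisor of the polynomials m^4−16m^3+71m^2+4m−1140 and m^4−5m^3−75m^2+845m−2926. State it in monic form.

m^2−9m+38

Euclidean algorithm in ℚ[m]:
  m^4−16m^3+71m^2+4m−1140 = (m^4−5m^3−75m^2+845m−2926) + (−11m^3+146m^2−841m+1786)
  m^4−5m^3−75m^2+845m−2926 = (−(1/11)m−91/121)(−11m^3+146m^2−841m+1786) + (−(5040/121)m^2+(45360/121)m−191520/121)
  −11m^3+146m^2−841m+1786 = ((1331/5040)m−5687/5040)(−(5040/121)m^2+(45360/121)m−191520/121) + (0)
Last nonzero remainder: −(5040/121)m^2+(45360/121)m−191520/121. Dividing through by −5040/121 gives the monic gcd m^2−9m+38.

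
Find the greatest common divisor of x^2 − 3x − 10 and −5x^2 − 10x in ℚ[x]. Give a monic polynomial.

x + 2

Repeated division with remainder:
  x^2 − 3x − 10 = (−1/5)(−5x^2 − 10x) + (−5x − 10)
  −5x^2 − 10x = (x)(−5x − 10) + (0)
Last nonzero remainder: −5x − 10. Dividing through by −5 gives the monic gcd x + 2.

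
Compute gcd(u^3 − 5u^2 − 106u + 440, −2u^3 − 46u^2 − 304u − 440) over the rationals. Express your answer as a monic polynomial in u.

u + 10

Repeated division with remainder:
  u^3 − 5u^2 − 106u + 440 = (−1/2)(−2u^3 − 46u^2 − 304u − 440) + (−28u^2 − 258u + 220)
  −2u^3 − 46u^2 − 304u − 440 = ((1/14)u + 193/196)(−28u^2 − 258u + 220) + (−(6435/98)u − 32175/49)
  −28u^2 − 258u + 220 = ((2744/6435)u − 196/585)(−(6435/98)u − 32175/49) + (0)
Last nonzero remainder: −(6435/98)u − 32175/49. Dividing through by −6435/98 gives the monic gcd u + 10.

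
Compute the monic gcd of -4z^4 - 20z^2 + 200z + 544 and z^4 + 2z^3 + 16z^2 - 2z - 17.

z^2 + 2z + 17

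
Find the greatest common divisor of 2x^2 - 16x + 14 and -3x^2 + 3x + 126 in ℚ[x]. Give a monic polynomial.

x - 7

By polynomial division,
  2x^2 - 16x + 14 = (-2/3)(-3x^2 + 3x + 126) + (-14x + 98)
  -3x^2 + 3x + 126 = ((3/14)x + 9/7)(-14x + 98) + (0)
Last nonzero remainder: -14x + 98. Dividing through by -14 gives the monic gcd x - 7.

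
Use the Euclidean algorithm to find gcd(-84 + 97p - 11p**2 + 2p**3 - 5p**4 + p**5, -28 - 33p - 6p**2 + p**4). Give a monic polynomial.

Repeated division with remainder:
  p**5 - 5p**4 + 2p**3 - 11p**2 + 97p - 84 = (p - 5)(p**4 - 6p**2 - 33p - 28) + (8p**3 - 8p**2 - 40p - 224)
  p**4 - 6p**2 - 33p - 28 = ((1/8)p + 1/8)(8p**3 - 8p**2 - 40p - 224) + (0)
Last nonzero remainder: 8p**3 - 8p**2 - 40p - 224. Dividing through by 8 gives the monic gcd p**3 - p**2 - 5p - 28.

-28 - 5p - p**2 + p**3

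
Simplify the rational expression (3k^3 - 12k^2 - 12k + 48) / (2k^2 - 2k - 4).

(3k^2 - 6k - 24)/(2k + 2)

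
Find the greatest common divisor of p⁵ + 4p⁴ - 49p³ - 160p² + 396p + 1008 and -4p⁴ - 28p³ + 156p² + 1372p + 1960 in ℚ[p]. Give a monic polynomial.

Apply the Euclidean algorithm:
  p⁵ + 4p⁴ - 49p³ - 160p² + 396p + 1008 = (-(1/4)p + 3/4)(-4p⁴ - 28p³ + 156p² + 1372p + 1960) + (11p³ + 66p² - 143p - 462)
  -4p⁴ - 28p³ + 156p² + 1372p + 1960 = (-(4/11)p - 4/11)(11p³ + 66p² - 143p - 462) + (128p² + 1152p + 1792)
  11p³ + 66p² - 143p - 462 = ((11/128)p - 33/128)(128p² + 1152p + 1792) + (0)
Last nonzero remainder: 128p² + 1152p + 1792. Dividing through by 128 gives the monic gcd p² + 9p + 14.

p² + 9p + 14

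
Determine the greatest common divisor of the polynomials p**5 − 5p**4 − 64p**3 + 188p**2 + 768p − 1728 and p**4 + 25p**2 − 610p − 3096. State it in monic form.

p**2 − 5p − 36

Euclidean algorithm in ℚ[p]:
  p**5 − 5p**4 − 64p**3 + 188p**2 + 768p − 1728 = (p − 5)(p**4 + 25p**2 − 610p − 3096) + (−89p**3 + 923p**2 + 814p − 17208)
  p**4 + 25p**2 − 610p − 3096 = (−(1/89)p − 923/7921)(−89p**3 + 923p**2 + 814p − 17208) + ((1122400/7921)p**2 − (5612000/7921)p − 40406400/7921)
  −89p**3 + 923p**2 + 814p − 17208 = (−(704969/1122400)p + 1893119/561200)((1122400/7921)p**2 − (5612000/7921)p − 40406400/7921) + (0)
Last nonzero remainder: (1122400/7921)p**2 − (5612000/7921)p − 40406400/7921. Dividing through by 1122400/7921 gives the monic gcd p**2 − 5p − 36.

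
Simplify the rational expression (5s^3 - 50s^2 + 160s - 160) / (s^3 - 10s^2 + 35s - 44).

(5s^2 - 30s + 40)/(s^2 - 6s + 11)

Euclidean algorithm in ℚ[s]:
  5s^3 - 50s^2 + 160s - 160 = (5)(s^3 - 10s^2 + 35s - 44) + (-15s + 60)
  s^3 - 10s^2 + 35s - 44 = (-(1/15)s^2 + (2/5)s - 11/15)(-15s + 60) + (0)
Last nonzero remainder: -15s + 60. Dividing through by -15 gives the monic gcd s - 4.
Cancel s - 4 from numerator and denominator to get the reduced form.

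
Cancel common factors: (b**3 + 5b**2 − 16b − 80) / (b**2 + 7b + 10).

Apply the Euclidean algorithm:
  b**3 + 5b**2 − 16b − 80 = (b − 2)(b**2 + 7b + 10) + (−12b − 60)
  b**2 + 7b + 10 = (−(1/12)b − 1/6)(−12b − 60) + (0)
Last nonzero remainder: −12b − 60. Dividing through by −12 gives the monic gcd b + 5.
Cancel b + 5 from numerator and denominator to get the reduced form.

(b**2 − 16)/(b + 2)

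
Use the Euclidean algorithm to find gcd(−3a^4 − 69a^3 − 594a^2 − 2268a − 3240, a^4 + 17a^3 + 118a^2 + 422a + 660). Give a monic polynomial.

a^2 + 11a + 30

Repeated division with remainder:
  −3a^4 − 69a^3 − 594a^2 − 2268a − 3240 = (−3)(a^4 + 17a^3 + 118a^2 + 422a + 660) + (−18a^3 − 240a^2 − 1002a − 1260)
  a^4 + 17a^3 + 118a^2 + 422a + 660 = (−(1/18)a − 11/54)(−18a^3 − 240a^2 − 1002a − 1260) + ((121/9)a^2 + (1331/9)a + 1210/3)
  −18a^3 − 240a^2 − 1002a − 1260 = (−(162/121)a − 378/121)((121/9)a^2 + (1331/9)a + 1210/3) + (0)
Last nonzero remainder: (121/9)a^2 + (1331/9)a + 1210/3. Dividing through by 121/9 gives the monic gcd a^2 + 11a + 30.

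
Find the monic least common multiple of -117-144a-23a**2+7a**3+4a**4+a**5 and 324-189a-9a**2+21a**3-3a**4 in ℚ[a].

-1404-909a+615a**2+101a**3-24a**4-9a**5-3a**6+a**7

By polynomial division,
  a**5+4a**4+7a**3-23a**2-144a-117 = (-(1/3)a-11/3)(-3a**4+21a**3-9a**2-189a+324) + (81a**3-119a**2-729a+1071)
  -3a**4+21a**3-9a**2-189a+324 = (-(1/27)a+448/2187)(81a**3-119a**2-729a+1071) + (-(25420/2187)a**2+25420/243)
  81a**3-119a**2-729a+1071 = (-(177147/25420)a+260253/25420)(-(25420/2187)a**2+25420/243) + (0)
Last nonzero remainder: -(25420/2187)a**2+25420/243. Dividing through by -25420/2187 gives the monic gcd a**2-9.
Then lcm(f, g) = f·g / gcd(f, g); expanding and making the result monic gives the answer.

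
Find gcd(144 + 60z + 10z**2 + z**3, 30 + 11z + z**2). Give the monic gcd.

1

Apply the Euclidean algorithm:
  z**3 + 10z**2 + 60z + 144 = (z - 1)(z**2 + 11z + 30) + (41z + 174)
  z**2 + 11z + 30 = ((1/41)z + 277/1681)(41z + 174) + (2232/1681)
  41z + 174 = ((68921/2232)z + 48749/372)(2232/1681) + (0)
The last nonzero remainder is the constant 2232/1681, so the polynomials are coprime and gcd = 1.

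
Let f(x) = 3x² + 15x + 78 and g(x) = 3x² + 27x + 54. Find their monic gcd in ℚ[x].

1

By polynomial division,
  3x² + 15x + 78 = (3x² + 27x + 54) + (-12x + 24)
  3x² + 27x + 54 = (-(1/4)x - 11/4)(-12x + 24) + (120)
  -12x + 24 = (-(1/10)x + 1/5)(120) + (0)
The last nonzero remainder is the constant 120, so the polynomials are coprime and gcd = 1.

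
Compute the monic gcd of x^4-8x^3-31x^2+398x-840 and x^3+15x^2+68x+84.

By polynomial division,
  x^4-8x^3-31x^2+398x-840 = (x-23)(x^3+15x^2+68x+84) + (246x^2+1878x+1092)
  x^3+15x^2+68x+84 = ((1/246)x+151/5043)(246x^2+1878x+1092) + ((12320/1681)x+86240/1681)
  246x^2+1878x+1092 = ((206763/6160)x+65559/3080)((12320/1681)x+86240/1681) + (0)
Last nonzero remainder: (12320/1681)x+86240/1681. Dividing through by 12320/1681 gives the monic gcd x+7.

x+7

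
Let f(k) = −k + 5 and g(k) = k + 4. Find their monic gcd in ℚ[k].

1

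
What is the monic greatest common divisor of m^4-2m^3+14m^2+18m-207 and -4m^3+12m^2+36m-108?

Repeated division with remainder:
  m^4-2m^3+14m^2+18m-207 = (-(1/4)m-1/4)(-4m^3+12m^2+36m-108) + (26m^2-234)
  -4m^3+12m^2+36m-108 = (-(2/13)m+6/13)(26m^2-234) + (0)
Last nonzero remainder: 26m^2-234. Dividing through by 26 gives the monic gcd m^2-9.

m^2-9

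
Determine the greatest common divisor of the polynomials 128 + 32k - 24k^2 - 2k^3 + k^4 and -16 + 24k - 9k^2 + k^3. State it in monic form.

16 - 8k + k^2

Euclidean algorithm in ℚ[k]:
  k^4 - 2k^3 - 24k^2 + 32k + 128 = (k + 7)(k^3 - 9k^2 + 24k - 16) + (15k^2 - 120k + 240)
  k^3 - 9k^2 + 24k - 16 = ((1/15)k - 1/15)(15k^2 - 120k + 240) + (0)
Last nonzero remainder: 15k^2 - 120k + 240. Dividing through by 15 gives the monic gcd k^2 - 8k + 16.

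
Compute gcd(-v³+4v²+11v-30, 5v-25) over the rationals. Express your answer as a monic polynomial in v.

v-5

By polynomial division,
  -v³+4v²+11v-30 = (-(1/5)v²-(1/5)v+6/5)(5v-25) + (0)
Last nonzero remainder: 5v-25. Dividing through by 5 gives the monic gcd v-5.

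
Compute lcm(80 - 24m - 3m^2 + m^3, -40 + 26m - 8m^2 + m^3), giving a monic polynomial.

Apply the Euclidean algorithm:
  m^3 - 3m^2 - 24m + 80 = (m^3 - 8m^2 + 26m - 40) + (5m^2 - 50m + 120)
  m^3 - 8m^2 + 26m - 40 = ((1/5)m + 2/5)(5m^2 - 50m + 120) + (22m - 88)
  5m^2 - 50m + 120 = ((5/22)m - 15/11)(22m - 88) + (0)
Last nonzero remainder: 22m - 88. Dividing through by 22 gives the monic gcd m - 4.
Then lcm(f, g) = f·g / gcd(f, g); expanding and making the result monic gives the answer.

800 - 560m + 146m^2 - 2m^3 - 7m^4 + m^5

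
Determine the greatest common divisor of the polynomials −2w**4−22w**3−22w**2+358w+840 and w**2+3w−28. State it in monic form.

Euclidean algorithm in ℚ[w]:
  −2w**4−22w**3−22w**2+358w+840 = (−2w**2−16w−30)(w**2+3w−28) + (0)
The last nonzero remainder w**2+3w−28 is already monic.

w**2+3w−28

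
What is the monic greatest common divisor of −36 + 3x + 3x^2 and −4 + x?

Euclidean algorithm in ℚ[x]:
  3x^2 + 3x − 36 = (3x + 15)(x − 4) + (24)
  x − 4 = ((1/24)x − 1/6)(24) + (0)
The last nonzero remainder is the constant 24, so the polynomials are coprime and gcd = 1.

1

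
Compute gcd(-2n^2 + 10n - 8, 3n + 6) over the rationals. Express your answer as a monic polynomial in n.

Apply the Euclidean algorithm:
  -2n^2 + 10n - 8 = (-(2/3)n + 14/3)(3n + 6) + (-36)
  3n + 6 = (-(1/12)n - 1/6)(-36) + (0)
The last nonzero remainder is the constant -36, so the polynomials are coprime and gcd = 1.

1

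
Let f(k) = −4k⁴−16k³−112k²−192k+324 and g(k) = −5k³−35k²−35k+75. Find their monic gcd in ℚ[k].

k²+2k−3

By polynomial division,
  −4k⁴−16k³−112k²−192k+324 = ((4/5)k−12/5)(−5k³−35k²−35k+75) + (−168k²−336k+504)
  −5k³−35k²−35k+75 = ((5/168)k+25/168)(−168k²−336k+504) + (0)
Last nonzero remainder: −168k²−336k+504. Dividing through by −168 gives the monic gcd k²+2k−3.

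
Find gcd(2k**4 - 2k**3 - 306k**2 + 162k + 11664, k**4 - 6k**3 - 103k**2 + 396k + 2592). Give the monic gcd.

Repeated division with remainder:
  2k**4 - 2k**3 - 306k**2 + 162k + 11664 = (2)(k**4 - 6k**3 - 103k**2 + 396k + 2592) + (10k**3 - 100k**2 - 630k + 6480)
  k**4 - 6k**3 - 103k**2 + 396k + 2592 = ((1/10)k + 2/5)(10k**3 - 100k**2 - 630k + 6480) + (0)
Last nonzero remainder: 10k**3 - 100k**2 - 630k + 6480. Dividing through by 10 gives the monic gcd k**3 - 10k**2 - 63k + 648.

k**3 - 10k**2 - 63k + 648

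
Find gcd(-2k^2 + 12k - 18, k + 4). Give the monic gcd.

1

Repeated division with remainder:
  -2k^2 + 12k - 18 = (-2k + 20)(k + 4) + (-98)
  k + 4 = (-(1/98)k - 2/49)(-98) + (0)
The last nonzero remainder is the constant -98, so the polynomials are coprime and gcd = 1.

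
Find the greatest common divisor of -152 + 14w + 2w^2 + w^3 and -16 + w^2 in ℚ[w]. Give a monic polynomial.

Euclidean algorithm in ℚ[w]:
  w^3 + 2w^2 + 14w - 152 = (w + 2)(w^2 - 16) + (30w - 120)
  w^2 - 16 = ((1/30)w + 2/15)(30w - 120) + (0)
Last nonzero remainder: 30w - 120. Dividing through by 30 gives the monic gcd w - 4.

-4 + w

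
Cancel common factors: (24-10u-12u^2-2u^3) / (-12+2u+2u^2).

By polynomial division,
  -2u^3-12u^2-10u+24 = (-u-5)(2u^2+2u-12) + (-12u-36)
  2u^2+2u-12 = (-(1/6)u+1/3)(-12u-36) + (0)
Last nonzero remainder: -12u-36. Dividing through by -12 gives the monic gcd u+3.
Cancel u+3 from numerator and denominator to get the reduced form.

(4-3u-u^2)/(-2+u)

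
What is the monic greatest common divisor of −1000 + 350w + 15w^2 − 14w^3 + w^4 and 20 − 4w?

−5 + w

Euclidean algorithm in ℚ[w]:
  w^4 − 14w^3 + 15w^2 + 350w − 1000 = (−(1/4)w^3 + (9/4)w^2 + (15/2)w − 50)(−4w + 20) + (0)
Last nonzero remainder: −4w + 20. Dividing through by −4 gives the monic gcd w − 5.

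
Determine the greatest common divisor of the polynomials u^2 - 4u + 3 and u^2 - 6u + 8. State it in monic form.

1

Repeated division with remainder:
  u^2 - 4u + 3 = (u^2 - 6u + 8) + (2u - 5)
  u^2 - 6u + 8 = ((1/2)u - 7/4)(2u - 5) + (-3/4)
  2u - 5 = (-(8/3)u + 20/3)(-3/4) + (0)
The last nonzero remainder is the constant -3/4, so the polynomials are coprime and gcd = 1.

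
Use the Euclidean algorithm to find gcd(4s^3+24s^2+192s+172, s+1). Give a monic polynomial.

s+1

Repeated division with remainder:
  4s^3+24s^2+192s+172 = (4s^2+20s+172)(s+1) + (0)
The last nonzero remainder s+1 is already monic.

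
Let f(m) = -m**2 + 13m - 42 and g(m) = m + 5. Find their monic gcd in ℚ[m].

1

Euclidean algorithm in ℚ[m]:
  -m**2 + 13m - 42 = (-m + 18)(m + 5) + (-132)
  m + 5 = (-(1/132)m - 5/132)(-132) + (0)
The last nonzero remainder is the constant -132, so the polynomials are coprime and gcd = 1.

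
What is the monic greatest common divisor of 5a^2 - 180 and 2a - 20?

1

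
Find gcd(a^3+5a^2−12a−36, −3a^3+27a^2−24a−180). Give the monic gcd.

a+2

Repeated division with remainder:
  a^3+5a^2−12a−36 = (−1/3)(−3a^3+27a^2−24a−180) + (14a^2−20a−96)
  −3a^3+27a^2−24a−180 = (−(3/14)a+159/98)(14a^2−20a−96) + (−(594/49)a−1188/49)
  14a^2−20a−96 = (−(343/297)a+392/99)(−(594/49)a−1188/49) + (0)
Last nonzero remainder: −(594/49)a−1188/49. Dividing through by −594/49 gives the monic gcd a+2.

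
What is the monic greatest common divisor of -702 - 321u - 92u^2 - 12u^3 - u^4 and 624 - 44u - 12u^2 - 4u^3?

39 + 7u + u^2

Apply the Euclidean algorithm:
  -u^4 - 12u^3 - 92u^2 - 321u - 702 = ((1/4)u + 9/4)(-4u^3 - 12u^2 - 44u + 624) + (-54u^2 - 378u - 2106)
  -4u^3 - 12u^2 - 44u + 624 = ((2/27)u - 8/27)(-54u^2 - 378u - 2106) + (0)
Last nonzero remainder: -54u^2 - 378u - 2106. Dividing through by -54 gives the monic gcd u^2 + 7u + 39.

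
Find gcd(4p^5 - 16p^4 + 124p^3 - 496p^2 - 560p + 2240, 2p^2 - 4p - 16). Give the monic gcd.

p^2 - 2p - 8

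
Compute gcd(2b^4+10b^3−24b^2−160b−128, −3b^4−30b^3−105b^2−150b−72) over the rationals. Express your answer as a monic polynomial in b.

b^2+5b+4

Euclidean algorithm in ℚ[b]:
  2b^4+10b^3−24b^2−160b−128 = (−2/3)(−3b^4−30b^3−105b^2−150b−72) + (−10b^3−94b^2−260b−176)
  −3b^4−30b^3−105b^2−150b−72 = ((3/10)b+9/50)(−10b^3−94b^2−260b−176) + (−(252/25)b^2−(252/5)b−1008/25)
  −10b^3−94b^2−260b−176 = ((125/126)b+275/63)(−(252/25)b^2−(252/5)b−1008/25) + (0)
Last nonzero remainder: −(252/25)b^2−(252/5)b−1008/25. Dividing through by −252/25 gives the monic gcd b^2+5b+4.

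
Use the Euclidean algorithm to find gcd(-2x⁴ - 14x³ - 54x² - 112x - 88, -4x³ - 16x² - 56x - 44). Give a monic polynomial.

By polynomial division,
  -2x⁴ - 14x³ - 54x² - 112x - 88 = ((1/2)x + 3/2)(-4x³ - 16x² - 56x - 44) + (-2x² - 6x - 22)
  -4x³ - 16x² - 56x - 44 = (2x + 2)(-2x² - 6x - 22) + (0)
Last nonzero remainder: -2x² - 6x - 22. Dividing through by -2 gives the monic gcd x² + 3x + 11.

x² + 3x + 11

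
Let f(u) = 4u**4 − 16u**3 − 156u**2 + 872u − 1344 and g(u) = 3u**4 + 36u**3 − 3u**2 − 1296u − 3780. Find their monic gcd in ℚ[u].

u**2 + u − 42

Repeated division with remainder:
  4u**4 − 16u**3 − 156u**2 + 872u − 1344 = (4/3)(3u**4 + 36u**3 − 3u**2 − 1296u − 3780) + (−64u**3 − 152u**2 + 2600u + 3696)
  3u**4 + 36u**3 − 3u**2 − 1296u − 3780 = (−(3/64)u − 231/512)(−64u**3 − 152u**2 + 2600u + 3696) + ((3219/64)u**2 + (3219/64)u − 67599/32)
  −64u**3 − 152u**2 + 2600u + 3696 = (−(4096/3219)u − 5632/3219)((3219/64)u**2 + (3219/64)u − 67599/32) + (0)
Last nonzero remainder: (3219/64)u**2 + (3219/64)u − 67599/32. Dividing through by 3219/64 gives the monic gcd u**2 + u − 42.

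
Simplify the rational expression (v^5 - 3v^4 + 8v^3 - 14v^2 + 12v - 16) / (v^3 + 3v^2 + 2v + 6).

(v^3 - 3v^2 + 6v - 8)/(v + 3)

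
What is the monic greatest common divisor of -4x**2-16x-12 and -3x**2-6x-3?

Repeated division with remainder:
  -4x**2-16x-12 = (4/3)(-3x**2-6x-3) + (-8x-8)
  -3x**2-6x-3 = ((3/8)x+3/8)(-8x-8) + (0)
Last nonzero remainder: -8x-8. Dividing through by -8 gives the monic gcd x+1.

x+1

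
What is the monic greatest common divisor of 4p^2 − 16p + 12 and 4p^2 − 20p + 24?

p − 3

Euclidean algorithm in ℚ[p]:
  4p^2 − 16p + 12 = (4p^2 − 20p + 24) + (4p − 12)
  4p^2 − 20p + 24 = (p − 2)(4p − 12) + (0)
Last nonzero remainder: 4p − 12. Dividing through by 4 gives the monic gcd p − 3.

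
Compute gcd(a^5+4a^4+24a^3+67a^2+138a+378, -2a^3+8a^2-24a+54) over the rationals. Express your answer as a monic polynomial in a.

Repeated division with remainder:
  a^5+4a^4+24a^3+67a^2+138a+378 = (-(1/2)a^2-4a-22)(-2a^3+8a^2-24a+54) + (174a^2-174a+1566)
  -2a^3+8a^2-24a+54 = (-(1/87)a+1/29)(174a^2-174a+1566) + (0)
Last nonzero remainder: 174a^2-174a+1566. Dividing through by 174 gives the monic gcd a^2-a+9.

a^2-a+9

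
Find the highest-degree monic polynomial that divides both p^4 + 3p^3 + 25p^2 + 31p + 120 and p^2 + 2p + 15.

p^2 + 2p + 15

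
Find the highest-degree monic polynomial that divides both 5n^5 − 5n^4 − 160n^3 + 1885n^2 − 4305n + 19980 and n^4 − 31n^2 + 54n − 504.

n^2 − n + 12

Euclidean algorithm in ℚ[n]:
  5n^5 − 5n^4 − 160n^3 + 1885n^2 − 4305n + 19980 = (5n − 5)(n^4 − 31n^2 + 54n − 504) + (−5n^3 + 1460n^2 − 1515n + 17460)
  n^4 − 31n^2 + 54n − 504 = (−(1/5)n − 292/5)(−5n^3 + 1460n^2 − 1515n + 17460) + (84930n^2 − 84930n + 1019160)
  −5n^3 + 1460n^2 − 1515n + 17460 = (−(1/16986)n + 97/5662)(84930n^2 − 84930n + 1019160) + (0)
Last nonzero remainder: 84930n^2 − 84930n + 1019160. Dividing through by 84930 gives the monic gcd n^2 − n + 12.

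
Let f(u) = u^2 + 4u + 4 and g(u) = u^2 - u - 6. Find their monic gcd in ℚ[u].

u + 2

Apply the Euclidean algorithm:
  u^2 + 4u + 4 = (u^2 - u - 6) + (5u + 10)
  u^2 - u - 6 = ((1/5)u - 3/5)(5u + 10) + (0)
Last nonzero remainder: 5u + 10. Dividing through by 5 gives the monic gcd u + 2.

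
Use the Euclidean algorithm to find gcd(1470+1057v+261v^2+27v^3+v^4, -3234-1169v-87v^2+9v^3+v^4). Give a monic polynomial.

49+14v+v^2

Euclidean algorithm in ℚ[v]:
  v^4+27v^3+261v^2+1057v+1470 = (v^4+9v^3-87v^2-1169v-3234) + (18v^3+348v^2+2226v+4704)
  v^4+9v^3-87v^2-1169v-3234 = ((1/18)v-31/54)(18v^3+348v^2+2226v+4704) + (-(98/9)v^2-(1372/9)v-4802/9)
  18v^3+348v^2+2226v+4704 = (-(81/49)v-432/49)(-(98/9)v^2-(1372/9)v-4802/9) + (0)
Last nonzero remainder: -(98/9)v^2-(1372/9)v-4802/9. Dividing through by -98/9 gives the monic gcd v^2+14v+49.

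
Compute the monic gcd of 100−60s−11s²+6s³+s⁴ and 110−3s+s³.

5+s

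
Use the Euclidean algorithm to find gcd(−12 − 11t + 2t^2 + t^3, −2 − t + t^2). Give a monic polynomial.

1 + t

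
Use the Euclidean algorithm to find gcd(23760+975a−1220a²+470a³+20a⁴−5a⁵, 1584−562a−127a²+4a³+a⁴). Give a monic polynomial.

By polynomial division,
  −5a⁵+20a⁴+470a³−1220a²+975a+23760 = (−5a+40)(a⁴+4a³−127a²−562a+1584) + (−325a³+1050a²+31375a−39600)
  a⁴+4a³−127a²−562a+1584 = (−(1/325)a−94/4225)(−325a³+1050a²+31375a−39600) + (−(1200/169)a²+(2400/169)a+118800/169)
  −325a³+1050a²+31375a−39600 = ((2197/48)a−169/3)(−(1200/169)a²+(2400/169)a+118800/169) + (0)
Last nonzero remainder: −(1200/169)a²+(2400/169)a+118800/169. Dividing through by −1200/169 gives the monic gcd a²−2a−99.

−99−2a+a²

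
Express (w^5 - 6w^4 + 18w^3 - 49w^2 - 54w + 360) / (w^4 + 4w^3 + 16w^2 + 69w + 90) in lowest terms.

(w^2 - 7w + 12)/(w + 3)

Repeated division with remainder:
  w^5 - 6w^4 + 18w^3 - 49w^2 - 54w + 360 = (w - 10)(w^4 + 4w^3 + 16w^2 + 69w + 90) + (42w^3 + 42w^2 + 546w + 1260)
  w^4 + 4w^3 + 16w^2 + 69w + 90 = ((1/42)w + 1/14)(42w^3 + 42w^2 + 546w + 1260) + (0)
Last nonzero remainder: 42w^3 + 42w^2 + 546w + 1260. Dividing through by 42 gives the monic gcd w^3 + w^2 + 13w + 30.
Cancel w^3 + w^2 + 13w + 30 from numerator and denominator to get the reduced form.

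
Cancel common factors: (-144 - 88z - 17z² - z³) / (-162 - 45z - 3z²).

Repeated division with remainder:
  -z³ - 17z² - 88z - 144 = ((1/3)z + 2/3)(-3z² - 45z - 162) + (-4z - 36)
  -3z² - 45z - 162 = ((3/4)z + 9/2)(-4z - 36) + (0)
Last nonzero remainder: -4z - 36. Dividing through by -4 gives the monic gcd z + 9.
Cancel z + 9 from numerator and denominator to get the reduced form.

(16 + 8z + z²)/(18 + 3z)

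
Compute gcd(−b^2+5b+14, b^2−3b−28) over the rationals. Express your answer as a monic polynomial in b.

By polynomial division,
  −b^2+5b+14 = (−1)(b^2−3b−28) + (2b−14)
  b^2−3b−28 = ((1/2)b+2)(2b−14) + (0)
Last nonzero remainder: 2b−14. Dividing through by 2 gives the monic gcd b−7.

b−7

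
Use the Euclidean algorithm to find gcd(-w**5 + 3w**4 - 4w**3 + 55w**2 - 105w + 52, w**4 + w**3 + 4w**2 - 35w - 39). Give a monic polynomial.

Repeated division with remainder:
  -w**5 + 3w**4 - 4w**3 + 55w**2 - 105w + 52 = (-w + 4)(w**4 + w**3 + 4w**2 - 35w - 39) + (-4w**3 + 4w**2 - 4w + 208)
  w**4 + w**3 + 4w**2 - 35w - 39 = (-(1/4)w - 1/2)(-4w**3 + 4w**2 - 4w + 208) + (5w**2 + 15w + 65)
  -4w**3 + 4w**2 - 4w + 208 = (-(4/5)w + 16/5)(5w**2 + 15w + 65) + (0)
Last nonzero remainder: 5w**2 + 15w + 65. Dividing through by 5 gives the monic gcd w**2 + 3w + 13.

w**2 + 3w + 13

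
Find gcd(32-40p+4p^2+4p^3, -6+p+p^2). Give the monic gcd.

-2+p

Euclidean algorithm in ℚ[p]:
  4p^3+4p^2-40p+32 = (4p)(p^2+p-6) + (-16p+32)
  p^2+p-6 = (-(1/16)p-3/16)(-16p+32) + (0)
Last nonzero remainder: -16p+32. Dividing through by -16 gives the monic gcd p-2.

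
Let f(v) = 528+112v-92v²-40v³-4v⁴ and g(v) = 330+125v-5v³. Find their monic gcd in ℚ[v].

Repeated division with remainder:
  -4v⁴-40v³-92v²+112v+528 = ((4/5)v+8)(-5v³+125v+330) + (-192v²-1152v-2112)
  -5v³+125v+330 = ((5/192)v-5/32)(-192v²-1152v-2112) + (0)
Last nonzero remainder: -192v²-1152v-2112. Dividing through by -192 gives the monic gcd v²+6v+11.

11+6v+v²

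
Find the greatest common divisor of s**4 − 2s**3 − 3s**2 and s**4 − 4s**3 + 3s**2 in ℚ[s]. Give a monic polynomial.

By polynomial division,
  s**4 − 2s**3 − 3s**2 = (s**4 − 4s**3 + 3s**2) + (2s**3 − 6s**2)
  s**4 − 4s**3 + 3s**2 = ((1/2)s − 1/2)(2s**3 − 6s**2) + (0)
Last nonzero remainder: 2s**3 − 6s**2. Dividing through by 2 gives the monic gcd s**3 − 3s**2.

s**3 − 3s**2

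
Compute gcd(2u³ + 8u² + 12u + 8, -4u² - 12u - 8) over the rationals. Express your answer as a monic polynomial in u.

u + 2

Euclidean algorithm in ℚ[u]:
  2u³ + 8u² + 12u + 8 = (-(1/2)u - 1/2)(-4u² - 12u - 8) + (2u + 4)
  -4u² - 12u - 8 = (-2u - 2)(2u + 4) + (0)
Last nonzero remainder: 2u + 4. Dividing through by 2 gives the monic gcd u + 2.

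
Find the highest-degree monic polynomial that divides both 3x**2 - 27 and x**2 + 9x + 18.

x + 3

By polynomial division,
  3x**2 - 27 = (3)(x**2 + 9x + 18) + (-27x - 81)
  x**2 + 9x + 18 = (-(1/27)x - 2/9)(-27x - 81) + (0)
Last nonzero remainder: -27x - 81. Dividing through by -27 gives the monic gcd x + 3.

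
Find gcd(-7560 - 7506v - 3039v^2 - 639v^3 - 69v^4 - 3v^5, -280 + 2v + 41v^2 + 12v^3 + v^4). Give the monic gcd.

By polynomial division,
  -3v^5 - 69v^4 - 639v^3 - 3039v^2 - 7506v - 7560 = (-3v - 33)(v^4 + 12v^3 + 41v^2 + 2v - 280) + (-120v^3 - 1680v^2 - 8280v - 16800)
  v^4 + 12v^3 + 41v^2 + 2v - 280 = (-(1/120)v + 1/60)(-120v^3 - 1680v^2 - 8280v - 16800) + (0)
Last nonzero remainder: -120v^3 - 1680v^2 - 8280v - 16800. Dividing through by -120 gives the monic gcd v^3 + 14v^2 + 69v + 140.

140 + 69v + 14v^2 + v^3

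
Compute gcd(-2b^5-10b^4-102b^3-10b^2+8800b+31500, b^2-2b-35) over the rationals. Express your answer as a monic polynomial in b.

b^2-2b-35

Repeated division with remainder:
  -2b^5-10b^4-102b^3-10b^2+8800b+31500 = (-2b^3-14b^2-200b-900)(b^2-2b-35) + (0)
The last nonzero remainder b^2-2b-35 is already monic.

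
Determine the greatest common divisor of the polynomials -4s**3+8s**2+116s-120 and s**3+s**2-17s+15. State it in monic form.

By polynomial division,
  -4s**3+8s**2+116s-120 = (-4)(s**3+s**2-17s+15) + (12s**2+48s-60)
  s**3+s**2-17s+15 = ((1/12)s-1/4)(12s**2+48s-60) + (0)
Last nonzero remainder: 12s**2+48s-60. Dividing through by 12 gives the monic gcd s**2+4s-5.

s**2+4s-5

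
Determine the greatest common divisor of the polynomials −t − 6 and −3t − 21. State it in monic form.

Repeated division with remainder:
  −t − 6 = (1/3)(−3t − 21) + (1)
  −3t − 21 = (−3t − 21)(1) + (0)
The last nonzero remainder is the constant 1, so the polynomials are coprime and gcd = 1.

1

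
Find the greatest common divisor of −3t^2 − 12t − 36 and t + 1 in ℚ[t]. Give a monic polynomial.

1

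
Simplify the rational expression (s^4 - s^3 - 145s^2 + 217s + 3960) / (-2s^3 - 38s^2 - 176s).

Euclidean algorithm in ℚ[s]:
  s^4 - s^3 - 145s^2 + 217s + 3960 = (-(1/2)s + 10)(-2s^3 - 38s^2 - 176s) + (147s^2 + 1977s + 3960)
  -2s^3 - 38s^2 - 176s = (-(2/147)s - 544/7203)(147s^2 + 1977s + 3960) + ((65280/2401)s + 718080/2401)
  147s^2 + 1977s + 3960 = ((117649/21760)s + 7203/544)((65280/2401)s + 718080/2401) + (0)
Last nonzero remainder: (65280/2401)s + 718080/2401. Dividing through by 65280/2401 gives the monic gcd s + 11.
Cancel s + 11 from numerator and denominator to get the reduced form.

(-s^3 + 12s^2 + 13s - 360)/(2s^2 + 16s)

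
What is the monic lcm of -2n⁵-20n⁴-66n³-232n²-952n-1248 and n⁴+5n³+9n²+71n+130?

n⁶+15n⁵+83n⁴+281n³+1056n²+3004n+3120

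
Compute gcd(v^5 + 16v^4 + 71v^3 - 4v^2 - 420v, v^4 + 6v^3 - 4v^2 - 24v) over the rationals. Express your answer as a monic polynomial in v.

By polynomial division,
  v^5 + 16v^4 + 71v^3 - 4v^2 - 420v = (v + 10)(v^4 + 6v^3 - 4v^2 - 24v) + (15v^3 + 60v^2 - 180v)
  v^4 + 6v^3 - 4v^2 - 24v = ((1/15)v + 2/15)(15v^3 + 60v^2 - 180v) + (0)
Last nonzero remainder: 15v^3 + 60v^2 - 180v. Dividing through by 15 gives the monic gcd v^3 + 4v^2 - 12v.

v^3 + 4v^2 - 12v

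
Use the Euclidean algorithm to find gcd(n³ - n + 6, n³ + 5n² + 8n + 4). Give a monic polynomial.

n + 2

Apply the Euclidean algorithm:
  n³ - n + 6 = (n³ + 5n² + 8n + 4) + (-5n² - 9n + 2)
  n³ + 5n² + 8n + 4 = (-(1/5)n - 16/25)(-5n² - 9n + 2) + ((66/25)n + 132/25)
  -5n² - 9n + 2 = (-(125/66)n + 25/66)((66/25)n + 132/25) + (0)
Last nonzero remainder: (66/25)n + 132/25. Dividing through by 66/25 gives the monic gcd n + 2.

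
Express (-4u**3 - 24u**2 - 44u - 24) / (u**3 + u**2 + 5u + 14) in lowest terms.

Apply the Euclidean algorithm:
  -4u**3 - 24u**2 - 44u - 24 = (-4)(u**3 + u**2 + 5u + 14) + (-20u**2 - 24u + 32)
  u**3 + u**2 + 5u + 14 = (-(1/20)u + 1/100)(-20u**2 - 24u + 32) + ((171/25)u + 342/25)
  -20u**2 - 24u + 32 = (-(500/171)u + 400/171)((171/25)u + 342/25) + (0)
Last nonzero remainder: (171/25)u + 342/25. Dividing through by 171/25 gives the monic gcd u + 2.
Cancel u + 2 from numerator and denominator to get the reduced form.

(-4u**2 - 16u - 12)/(u**2 - u + 7)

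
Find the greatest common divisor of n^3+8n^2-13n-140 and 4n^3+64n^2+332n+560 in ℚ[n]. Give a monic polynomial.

By polynomial division,
  n^3+8n^2-13n-140 = (1/4)(4n^3+64n^2+332n+560) + (-8n^2-96n-280)
  4n^3+64n^2+332n+560 = (-(1/2)n-2)(-8n^2-96n-280) + (0)
Last nonzero remainder: -8n^2-96n-280. Dividing through by -8 gives the monic gcd n^2+12n+35.

n^2+12n+35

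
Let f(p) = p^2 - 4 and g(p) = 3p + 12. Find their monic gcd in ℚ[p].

1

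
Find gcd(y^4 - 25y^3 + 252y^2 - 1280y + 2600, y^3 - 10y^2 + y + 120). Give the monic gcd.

y - 5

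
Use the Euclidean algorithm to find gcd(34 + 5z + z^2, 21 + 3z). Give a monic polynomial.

Repeated division with remainder:
  z^2 + 5z + 34 = ((1/3)z - 2/3)(3z + 21) + (48)
  3z + 21 = ((1/16)z + 7/16)(48) + (0)
The last nonzero remainder is the constant 48, so the polynomials are coprime and gcd = 1.

1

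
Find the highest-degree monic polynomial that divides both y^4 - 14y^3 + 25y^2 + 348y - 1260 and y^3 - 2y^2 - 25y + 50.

y + 5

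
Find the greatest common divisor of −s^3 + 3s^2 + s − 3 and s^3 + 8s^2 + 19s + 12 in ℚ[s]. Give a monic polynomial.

s + 1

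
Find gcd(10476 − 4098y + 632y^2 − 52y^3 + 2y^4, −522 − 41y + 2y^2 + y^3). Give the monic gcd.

−9 + y

Repeated division with remainder:
  2y^4 − 52y^3 + 632y^2 − 4098y + 10476 = (2y − 56)(y^3 + 2y^2 − 41y − 522) + (826y^2 − 5350y − 18756)
  y^3 + 2y^2 − 41y − 522 = ((1/826)y + 3501/341138)(826y^2 − 5350y − 18756) + ((6244960/170569)y − 56204640/170569)
  826y^2 − 5350y − 18756 = ((70444997/3122480)y + 88866449/1561240)((6244960/170569)y − 56204640/170569) + (0)
Last nonzero remainder: (6244960/170569)y − 56204640/170569. Dividing through by 6244960/170569 gives the monic gcd y − 9.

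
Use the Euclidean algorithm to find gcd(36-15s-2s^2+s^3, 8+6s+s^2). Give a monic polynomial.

Repeated division with remainder:
  s^3-2s^2-15s+36 = (s-8)(s^2+6s+8) + (25s+100)
  s^2+6s+8 = ((1/25)s+2/25)(25s+100) + (0)
Last nonzero remainder: 25s+100. Dividing through by 25 gives the monic gcd s+4.

4+s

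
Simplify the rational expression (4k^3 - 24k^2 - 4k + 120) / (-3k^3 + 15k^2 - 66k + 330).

Apply the Euclidean algorithm:
  4k^3 - 24k^2 - 4k + 120 = (-4/3)(-3k^3 + 15k^2 - 66k + 330) + (-4k^2 - 92k + 560)
  -3k^3 + 15k^2 - 66k + 330 = ((3/4)k - 21)(-4k^2 - 92k + 560) + (-2418k + 12090)
  -4k^2 - 92k + 560 = ((2/1209)k + 56/1209)(-2418k + 12090) + (0)
Last nonzero remainder: -2418k + 12090. Dividing through by -2418 gives the monic gcd k - 5.
Cancel k - 5 from numerator and denominator to get the reduced form.

(-4k^2 + 4k + 24)/(3k^2 + 66)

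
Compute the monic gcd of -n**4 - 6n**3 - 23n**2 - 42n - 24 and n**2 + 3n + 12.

n**2 + 3n + 12

Apply the Euclidean algorithm:
  -n**4 - 6n**3 - 23n**2 - 42n - 24 = (-n**2 - 3n - 2)(n**2 + 3n + 12) + (0)
The last nonzero remainder n**2 + 3n + 12 is already monic.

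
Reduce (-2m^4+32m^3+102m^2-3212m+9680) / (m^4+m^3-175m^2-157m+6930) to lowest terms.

By polynomial division,
  -2m^4+32m^3+102m^2-3212m+9680 = (-2)(m^4+m^3-175m^2-157m+6930) + (34m^3-248m^2-3526m+23540)
  m^4+m^3-175m^2-157m+6930 = ((1/34)m+141/578)(34m^3-248m^2-3526m+23540) + (-(3120/289)m^2+(3120/289)m+343200/289)
  34m^3-248m^2-3526m+23540 = (-(4913/1560)m+30923/1560)(-(3120/289)m^2+(3120/289)m+343200/289) + (0)
Last nonzero remainder: -(3120/289)m^2+(3120/289)m+343200/289. Dividing through by -3120/289 gives the monic gcd m^2-m-110.
Cancel m^2-m-110 from numerator and denominator to get the reduced form.

(-2m^2+30m-88)/(m^2+2m-63)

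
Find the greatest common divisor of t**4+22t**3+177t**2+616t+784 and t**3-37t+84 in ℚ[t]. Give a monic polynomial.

Euclidean algorithm in ℚ[t]:
  t**4+22t**3+177t**2+616t+784 = (t+22)(t**3-37t+84) + (214t**2+1346t-1064)
  t**3-37t+84 = ((1/214)t-673/22898)(214t**2+1346t-1064) + ((86240/11449)t+603680/11449)
  214t**2+1346t-1064 = ((1225043/43120)t-217531/10780)((86240/11449)t+603680/11449) + (0)
Last nonzero remainder: (86240/11449)t+603680/11449. Dividing through by 86240/11449 gives the monic gcd t+7.

t+7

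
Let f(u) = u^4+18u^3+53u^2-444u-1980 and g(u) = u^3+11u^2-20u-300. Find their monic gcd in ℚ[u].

u^2+u-30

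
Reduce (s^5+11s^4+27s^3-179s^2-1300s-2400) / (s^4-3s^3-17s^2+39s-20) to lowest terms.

(s^3+12s^2+59s+120)/(s^2-2s+1)

Euclidean algorithm in ℚ[s]:
  s^5+11s^4+27s^3-179s^2-1300s-2400 = (s+14)(s^4-3s^3-17s^2+39s-20) + (86s^3+20s^2-1826s-2120)
  s^4-3s^3-17s^2+39s-20 = ((1/86)s-139/3698)(86s^3+20s^2-1826s-2120) + ((9216/1849)s^2-(9216/1849)s-184320/1849)
  86s^3+20s^2-1826s-2120 = ((79507/4608)s+97997/4608)((9216/1849)s^2-(9216/1849)s-184320/1849) + (0)
Last nonzero remainder: (9216/1849)s^2-(9216/1849)s-184320/1849. Dividing through by 9216/1849 gives the monic gcd s^2-s-20.
Cancel s^2-s-20 from numerator and denominator to get the reduced form.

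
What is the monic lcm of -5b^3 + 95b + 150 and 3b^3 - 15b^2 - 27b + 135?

By polynomial division,
  -5b^3 + 95b + 150 = (-5/3)(3b^3 - 15b^2 - 27b + 135) + (-25b^2 + 50b + 375)
  3b^3 - 15b^2 - 27b + 135 = (-(3/25)b + 9/25)(-25b^2 + 50b + 375) + (0)
Last nonzero remainder: -25b^2 + 50b + 375. Dividing through by -25 gives the monic gcd b^2 - 2b - 15.
Then lcm(f, g) = f·g / gcd(f, g); expanding and making the result monic gives the answer.

b^4 - 3b^3 - 19b^2 + 27b + 90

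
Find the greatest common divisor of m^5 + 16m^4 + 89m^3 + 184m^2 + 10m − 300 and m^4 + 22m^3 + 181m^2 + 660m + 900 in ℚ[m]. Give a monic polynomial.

Repeated division with remainder:
  m^5 + 16m^4 + 89m^3 + 184m^2 + 10m − 300 = (m − 6)(m^4 + 22m^3 + 181m^2 + 660m + 900) + (40m^3 + 610m^2 + 3070m + 5100)
  m^4 + 22m^3 + 181m^2 + 660m + 900 = ((1/40)m + 27/160)(40m^3 + 610m^2 + 3070m + 5100) + ((21/16)m^2 + (231/16)m + 315/8)
  40m^3 + 610m^2 + 3070m + 5100 = ((640/21)m + 2720/21)((21/16)m^2 + (231/16)m + 315/8) + (0)
Last nonzero remainder: (21/16)m^2 + (231/16)m + 315/8. Dividing through by 21/16 gives the monic gcd m^2 + 11m + 30.

m^2 + 11m + 30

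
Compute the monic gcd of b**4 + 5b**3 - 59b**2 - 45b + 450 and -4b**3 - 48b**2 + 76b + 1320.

b - 5

Repeated division with remainder:
  b**4 + 5b**3 - 59b**2 - 45b + 450 = (-(1/4)b + 7/4)(-4b**3 - 48b**2 + 76b + 1320) + (44b**2 + 152b - 1860)
  -4b**3 - 48b**2 + 76b + 1320 = (-(1/11)b - 94/121)(44b**2 + 152b - 1860) + ((3024/121)b - 15120/121)
  44b**2 + 152b - 1860 = ((1331/756)b + 3751/252)((3024/121)b - 15120/121) + (0)
Last nonzero remainder: (3024/121)b - 15120/121. Dividing through by 3024/121 gives the monic gcd b - 5.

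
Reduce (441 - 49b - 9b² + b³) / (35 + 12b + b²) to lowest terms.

By polynomial division,
  b³ - 9b² - 49b + 441 = (b - 21)(b² + 12b + 35) + (168b + 1176)
  b² + 12b + 35 = ((1/168)b + 5/168)(168b + 1176) + (0)
Last nonzero remainder: 168b + 1176. Dividing through by 168 gives the monic gcd b + 7.
Cancel b + 7 from numerator and denominator to get the reduced form.

(63 - 16b + b²)/(5 + b)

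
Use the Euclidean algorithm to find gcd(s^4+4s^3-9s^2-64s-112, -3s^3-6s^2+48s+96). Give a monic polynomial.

Euclidean algorithm in ℚ[s]:
  s^4+4s^3-9s^2-64s-112 = (-(1/3)s-2/3)(-3s^3-6s^2+48s+96) + (3s^2-48)
  -3s^3-6s^2+48s+96 = (-s-2)(3s^2-48) + (0)
Last nonzero remainder: 3s^2-48. Dividing through by 3 gives the monic gcd s^2-16.

s^2-16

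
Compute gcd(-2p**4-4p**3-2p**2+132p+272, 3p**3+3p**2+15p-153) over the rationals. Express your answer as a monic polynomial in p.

p**2+4p+17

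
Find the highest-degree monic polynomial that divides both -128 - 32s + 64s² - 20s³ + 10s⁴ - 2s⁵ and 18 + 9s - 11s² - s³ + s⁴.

-2 - s + s²

By polynomial division,
  -2s⁵ + 10s⁴ - 20s³ + 64s² - 32s - 128 = (-2s + 8)(s⁴ - s³ - 11s² + 9s + 18) + (-34s³ + 170s² - 68s - 272)
  s⁴ - s³ - 11s² + 9s + 18 = (-(1/34)s - 2/17)(-34s³ + 170s² - 68s - 272) + (7s² - 7s - 14)
  -34s³ + 170s² - 68s - 272 = (-(34/7)s + 136/7)(7s² - 7s - 14) + (0)
Last nonzero remainder: 7s² - 7s - 14. Dividing through by 7 gives the monic gcd s² - s - 2.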